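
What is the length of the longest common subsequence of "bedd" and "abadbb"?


LCS of "bedd" and "abadbb"
DP table:
           a    b    a    d    b    b
      0    0    0    0    0    0    0
  b   0    0    1    1    1    1    1
  e   0    0    1    1    1    1    1
  d   0    0    1    1    2    2    2
  d   0    0    1    1    2    2    2
LCS length = dp[4][6] = 2

2


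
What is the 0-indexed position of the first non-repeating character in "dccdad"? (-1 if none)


Input: dccdad
Character frequencies:
  'a': 1
  'c': 2
  'd': 3
Scanning left to right for freq == 1:
  Position 0 ('d'): freq=3, skip
  Position 1 ('c'): freq=2, skip
  Position 2 ('c'): freq=2, skip
  Position 3 ('d'): freq=3, skip
  Position 4 ('a'): unique! => answer = 4

4


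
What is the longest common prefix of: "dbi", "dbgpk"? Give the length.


Words: dbi, dbgpk
  Position 0: all 'd' => match
  Position 1: all 'b' => match
  Position 2: ('i', 'g') => mismatch, stop
LCP = "db" (length 2)

2


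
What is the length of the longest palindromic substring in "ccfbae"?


Input: "ccfbae"
Checking substrings for palindromes:
  [0:2] "cc" (len 2) => palindrome
Longest palindromic substring: "cc" with length 2

2


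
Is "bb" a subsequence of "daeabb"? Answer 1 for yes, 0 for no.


Check if "bb" is a subsequence of "daeabb"
Greedy scan:
  Position 0 ('d'): no match needed
  Position 1 ('a'): no match needed
  Position 2 ('e'): no match needed
  Position 3 ('a'): no match needed
  Position 4 ('b'): matches sub[0] = 'b'
  Position 5 ('b'): matches sub[1] = 'b'
All 2 characters matched => is a subsequence

1


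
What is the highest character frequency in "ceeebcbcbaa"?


Input: ceeebcbcbaa
Character counts:
  'a': 2
  'b': 3
  'c': 3
  'e': 3
Maximum frequency: 3

3


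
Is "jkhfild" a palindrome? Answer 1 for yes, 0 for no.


Input: jkhfild
Reversed: dlifhkj
  Compare pos 0 ('j') with pos 6 ('d'): MISMATCH
  Compare pos 1 ('k') with pos 5 ('l'): MISMATCH
  Compare pos 2 ('h') with pos 4 ('i'): MISMATCH
Result: not a palindrome

0


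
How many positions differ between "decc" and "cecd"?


Comparing "decc" and "cecd" position by position:
  Position 0: 'd' vs 'c' => DIFFER
  Position 1: 'e' vs 'e' => same
  Position 2: 'c' vs 'c' => same
  Position 3: 'c' vs 'd' => DIFFER
Positions that differ: 2

2


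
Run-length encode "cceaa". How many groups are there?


Input: cceaa
Scanning for consecutive runs:
  Group 1: 'c' x 2 (positions 0-1)
  Group 2: 'e' x 1 (positions 2-2)
  Group 3: 'a' x 2 (positions 3-4)
Total groups: 3

3


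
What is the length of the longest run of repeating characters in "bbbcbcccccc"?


Input: "bbbcbcccccc"
Scanning for longest run:
  Position 1 ('b'): continues run of 'b', length=2
  Position 2 ('b'): continues run of 'b', length=3
  Position 3 ('c'): new char, reset run to 1
  Position 4 ('b'): new char, reset run to 1
  Position 5 ('c'): new char, reset run to 1
  Position 6 ('c'): continues run of 'c', length=2
  Position 7 ('c'): continues run of 'c', length=3
  Position 8 ('c'): continues run of 'c', length=4
  Position 9 ('c'): continues run of 'c', length=5
  Position 10 ('c'): continues run of 'c', length=6
Longest run: 'c' with length 6

6


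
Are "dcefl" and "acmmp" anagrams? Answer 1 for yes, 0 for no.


Strings: "dcefl", "acmmp"
Sorted first:  cdefl
Sorted second: acmmp
Differ at position 0: 'c' vs 'a' => not anagrams

0


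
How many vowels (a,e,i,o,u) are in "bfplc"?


Input: bfplc
Checking each character:
  'b' at position 0: consonant
  'f' at position 1: consonant
  'p' at position 2: consonant
  'l' at position 3: consonant
  'c' at position 4: consonant
Total vowels: 0

0


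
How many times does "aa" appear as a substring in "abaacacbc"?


Searching for "aa" in "abaacacbc"
Scanning each position:
  Position 0: "ab" => no
  Position 1: "ba" => no
  Position 2: "aa" => MATCH
  Position 3: "ac" => no
  Position 4: "ca" => no
  Position 5: "ac" => no
  Position 6: "cb" => no
  Position 7: "bc" => no
Total occurrences: 1

1


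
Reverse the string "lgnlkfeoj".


Input: lgnlkfeoj
Reading characters right to left:
  Position 8: 'j'
  Position 7: 'o'
  Position 6: 'e'
  Position 5: 'f'
  Position 4: 'k'
  Position 3: 'l'
  Position 2: 'n'
  Position 1: 'g'
  Position 0: 'l'
Reversed: joefklngl

joefklngl


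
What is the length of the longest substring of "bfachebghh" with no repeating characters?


Input: "bfachebghh"
Sliding window (track last position of each char):
  Position 0 ('b'): window [0,0] length 1 -- new best
  Position 1 ('f'): window [0,1] length 2 -- new best
  Position 2 ('a'): window [0,2] length 3 -- new best
  Position 3 ('c'): window [0,3] length 4 -- new best
  Position 4 ('h'): window [0,4] length 5 -- new best
  Position 5 ('e'): window [0,5] length 6 -- new best
  Position 6 ('b'): repeat (last at 0), move window start to 1
  Position 6 ('b'): window [1,6] length 6
  Position 7 ('g'): window [1,7] length 7 -- new best
  Position 8 ('h'): repeat (last at 4), move window start to 5
  Position 8 ('h'): window [5,8] length 4
  Position 9 ('h'): repeat (last at 8), move window start to 9
  Position 9 ('h'): window [9,9] length 1
Longest substring with no repeats: "fachebg" with length 7

7


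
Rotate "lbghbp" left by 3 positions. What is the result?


Input: "lbghbp", rotate left by 3
First 3 characters: "lbg"
Remaining characters: "hbp"
Concatenate remaining + first: "hbp" + "lbg" = "hbplbg"

hbplbg


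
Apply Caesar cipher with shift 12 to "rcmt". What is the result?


Caesar cipher: shift "rcmt" by 12
  'r' (pos 17) + 12 = pos 3 = 'd'
  'c' (pos 2) + 12 = pos 14 = 'o'
  'm' (pos 12) + 12 = pos 24 = 'y'
  't' (pos 19) + 12 = pos 5 = 'f'
Result: doyf

doyf


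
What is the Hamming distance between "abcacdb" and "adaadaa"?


Comparing "abcacdb" and "adaadaa" position by position:
  Position 0: 'a' vs 'a' => same
  Position 1: 'b' vs 'd' => differ
  Position 2: 'c' vs 'a' => differ
  Position 3: 'a' vs 'a' => same
  Position 4: 'c' vs 'd' => differ
  Position 5: 'd' vs 'a' => differ
  Position 6: 'b' vs 'a' => differ
Total differences (Hamming distance): 5

5


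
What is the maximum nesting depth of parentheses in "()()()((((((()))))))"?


Input: "()()()((((((()))))))"
Tracking depth:
  Position 0 '(': depth becomes 1
  Position 1 ')': depth becomes 0
  Position 2 '(': depth becomes 1
  Position 3 ')': depth becomes 0
  Position 4 '(': depth becomes 1
  Position 5 ')': depth becomes 0
  Position 6 '(': depth becomes 1
  Position 7 '(': depth becomes 2
  Position 8 '(': depth becomes 3
  Position 9 '(': depth becomes 4
  Position 10 '(': depth becomes 5
  Position 11 '(': depth becomes 6
  Position 12 '(': depth becomes 7
  Position 13 ')': depth becomes 6
  Position 14 ')': depth becomes 5
  Position 15 ')': depth becomes 4
  Position 16 ')': depth becomes 3
  Position 17 ')': depth becomes 2
  Position 18 ')': depth becomes 1
  Position 19 ')': depth becomes 0
Maximum depth reached: 7

7


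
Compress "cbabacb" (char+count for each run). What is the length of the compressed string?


Input: cbabacb
Runs:
  'c' x 1 => "c1"
  'b' x 1 => "b1"
  'a' x 1 => "a1"
  'b' x 1 => "b1"
  'a' x 1 => "a1"
  'c' x 1 => "c1"
  'b' x 1 => "b1"
Compressed: "c1b1a1b1a1c1b1"
Compressed length: 14

14


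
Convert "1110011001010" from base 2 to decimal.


Input: "1110011001010" in base 2
Positional expansion:
  Digit '1' (value 1) x 2^12 = 4096
  Digit '1' (value 1) x 2^11 = 2048
  Digit '1' (value 1) x 2^10 = 1024
  Digit '0' (value 0) x 2^9 = 0
  Digit '0' (value 0) x 2^8 = 0
  Digit '1' (value 1) x 2^7 = 128
  Digit '1' (value 1) x 2^6 = 64
  Digit '0' (value 0) x 2^5 = 0
  Digit '0' (value 0) x 2^4 = 0
  Digit '1' (value 1) x 2^3 = 8
  Digit '0' (value 0) x 2^2 = 0
  Digit '1' (value 1) x 2^1 = 2
  Digit '0' (value 0) x 2^0 = 0
Sum = 7370

7370


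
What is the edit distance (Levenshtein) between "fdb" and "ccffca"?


Computing edit distance: "fdb" -> "ccffca"
DP table:
           c    c    f    f    c    a
      0    1    2    3    4    5    6
  f   1    1    2    2    3    4    5
  d   2    2    2    3    3    4    5
  b   3    3    3    3    4    4    5
Edit distance = dp[3][6] = 5

5


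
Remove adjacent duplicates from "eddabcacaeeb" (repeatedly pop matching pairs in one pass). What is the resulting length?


Input: eddabcacaeeb
Stack-based adjacent duplicate removal:
  Read 'e': push. Stack: e
  Read 'd': push. Stack: ed
  Read 'd': matches stack top 'd' => pop. Stack: e
  Read 'a': push. Stack: ea
  Read 'b': push. Stack: eab
  Read 'c': push. Stack: eabc
  Read 'a': push. Stack: eabca
  Read 'c': push. Stack: eabcac
  Read 'a': push. Stack: eabcaca
  Read 'e': push. Stack: eabcacae
  Read 'e': matches stack top 'e' => pop. Stack: eabcaca
  Read 'b': push. Stack: eabcacab
Final stack: "eabcacab" (length 8)

8


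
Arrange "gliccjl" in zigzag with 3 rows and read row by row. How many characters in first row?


Zigzag "gliccjl" into 3 rows:
Placing characters:
  'g' => row 0
  'l' => row 1
  'i' => row 2
  'c' => row 1
  'c' => row 0
  'j' => row 1
  'l' => row 2
Rows:
  Row 0: "gc"
  Row 1: "lcj"
  Row 2: "il"
First row length: 2

2


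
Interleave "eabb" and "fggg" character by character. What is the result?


Interleaving "eabb" and "fggg":
  Position 0: 'e' from first, 'f' from second => "ef"
  Position 1: 'a' from first, 'g' from second => "ag"
  Position 2: 'b' from first, 'g' from second => "bg"
  Position 3: 'b' from first, 'g' from second => "bg"
Result: efagbgbg

efagbgbg


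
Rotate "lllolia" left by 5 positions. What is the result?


Input: "lllolia", rotate left by 5
First 5 characters: "lllol"
Remaining characters: "ia"
Concatenate remaining + first: "ia" + "lllol" = "ialllol"

ialllol


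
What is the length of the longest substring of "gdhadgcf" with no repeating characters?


Input: "gdhadgcf"
Sliding window (track last position of each char):
  Position 0 ('g'): window [0,0] length 1 -- new best
  Position 1 ('d'): window [0,1] length 2 -- new best
  Position 2 ('h'): window [0,2] length 3 -- new best
  Position 3 ('a'): window [0,3] length 4 -- new best
  Position 4 ('d'): repeat (last at 1), move window start to 2
  Position 4 ('d'): window [2,4] length 3
  Position 5 ('g'): window [2,5] length 4
  Position 6 ('c'): window [2,6] length 5 -- new best
  Position 7 ('f'): window [2,7] length 6 -- new best
Longest substring with no repeats: "hadgcf" with length 6

6


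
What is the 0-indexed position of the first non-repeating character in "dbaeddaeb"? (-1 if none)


Input: dbaeddaeb
Character frequencies:
  'a': 2
  'b': 2
  'd': 3
  'e': 2
Scanning left to right for freq == 1:
  Position 0 ('d'): freq=3, skip
  Position 1 ('b'): freq=2, skip
  Position 2 ('a'): freq=2, skip
  Position 3 ('e'): freq=2, skip
  Position 4 ('d'): freq=3, skip
  Position 5 ('d'): freq=3, skip
  Position 6 ('a'): freq=2, skip
  Position 7 ('e'): freq=2, skip
  Position 8 ('b'): freq=2, skip
  No unique character found => answer = -1

-1


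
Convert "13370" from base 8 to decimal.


Input: "13370" in base 8
Positional expansion:
  Digit '1' (value 1) x 8^4 = 4096
  Digit '3' (value 3) x 8^3 = 1536
  Digit '3' (value 3) x 8^2 = 192
  Digit '7' (value 7) x 8^1 = 56
  Digit '0' (value 0) x 8^0 = 0
Sum = 5880

5880


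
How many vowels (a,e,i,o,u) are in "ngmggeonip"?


Input: ngmggeonip
Checking each character:
  'n' at position 0: consonant
  'g' at position 1: consonant
  'm' at position 2: consonant
  'g' at position 3: consonant
  'g' at position 4: consonant
  'e' at position 5: vowel (running total: 1)
  'o' at position 6: vowel (running total: 2)
  'n' at position 7: consonant
  'i' at position 8: vowel (running total: 3)
  'p' at position 9: consonant
Total vowels: 3

3


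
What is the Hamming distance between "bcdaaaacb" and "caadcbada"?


Comparing "bcdaaaacb" and "caadcbada" position by position:
  Position 0: 'b' vs 'c' => differ
  Position 1: 'c' vs 'a' => differ
  Position 2: 'd' vs 'a' => differ
  Position 3: 'a' vs 'd' => differ
  Position 4: 'a' vs 'c' => differ
  Position 5: 'a' vs 'b' => differ
  Position 6: 'a' vs 'a' => same
  Position 7: 'c' vs 'd' => differ
  Position 8: 'b' vs 'a' => differ
Total differences (Hamming distance): 8

8


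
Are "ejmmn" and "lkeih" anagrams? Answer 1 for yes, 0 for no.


Strings: "ejmmn", "lkeih"
Sorted first:  ejmmn
Sorted second: ehikl
Differ at position 1: 'j' vs 'h' => not anagrams

0


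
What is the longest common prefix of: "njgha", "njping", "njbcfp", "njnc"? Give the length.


Words: njgha, njping, njbcfp, njnc
  Position 0: all 'n' => match
  Position 1: all 'j' => match
  Position 2: ('g', 'p', 'b', 'n') => mismatch, stop
LCP = "nj" (length 2)

2


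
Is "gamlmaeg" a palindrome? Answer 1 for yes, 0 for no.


Input: gamlmaeg
Reversed: geamlmag
  Compare pos 0 ('g') with pos 7 ('g'): match
  Compare pos 1 ('a') with pos 6 ('e'): MISMATCH
  Compare pos 2 ('m') with pos 5 ('a'): MISMATCH
  Compare pos 3 ('l') with pos 4 ('m'): MISMATCH
Result: not a palindrome

0


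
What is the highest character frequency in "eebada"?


Input: eebada
Character counts:
  'a': 2
  'b': 1
  'd': 1
  'e': 2
Maximum frequency: 2

2


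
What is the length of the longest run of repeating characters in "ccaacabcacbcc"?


Input: "ccaacabcacbcc"
Scanning for longest run:
  Position 1 ('c'): continues run of 'c', length=2
  Position 2 ('a'): new char, reset run to 1
  Position 3 ('a'): continues run of 'a', length=2
  Position 4 ('c'): new char, reset run to 1
  Position 5 ('a'): new char, reset run to 1
  Position 6 ('b'): new char, reset run to 1
  Position 7 ('c'): new char, reset run to 1
  Position 8 ('a'): new char, reset run to 1
  Position 9 ('c'): new char, reset run to 1
  Position 10 ('b'): new char, reset run to 1
  Position 11 ('c'): new char, reset run to 1
  Position 12 ('c'): continues run of 'c', length=2
Longest run: 'c' with length 2

2


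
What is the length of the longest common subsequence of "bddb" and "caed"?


LCS of "bddb" and "caed"
DP table:
           c    a    e    d
      0    0    0    0    0
  b   0    0    0    0    0
  d   0    0    0    0    1
  d   0    0    0    0    1
  b   0    0    0    0    1
LCS length = dp[4][4] = 1

1


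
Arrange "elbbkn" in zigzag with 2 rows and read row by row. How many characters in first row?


Zigzag "elbbkn" into 2 rows:
Placing characters:
  'e' => row 0
  'l' => row 1
  'b' => row 0
  'b' => row 1
  'k' => row 0
  'n' => row 1
Rows:
  Row 0: "ebk"
  Row 1: "lbn"
First row length: 3

3


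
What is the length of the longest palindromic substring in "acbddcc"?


Input: "acbddcc"
Checking substrings for palindromes:
  [3:5] "dd" (len 2) => palindrome
  [5:7] "cc" (len 2) => palindrome
Longest palindromic substring: "dd" with length 2

2


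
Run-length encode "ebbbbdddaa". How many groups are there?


Input: ebbbbdddaa
Scanning for consecutive runs:
  Group 1: 'e' x 1 (positions 0-0)
  Group 2: 'b' x 4 (positions 1-4)
  Group 3: 'd' x 3 (positions 5-7)
  Group 4: 'a' x 2 (positions 8-9)
Total groups: 4

4


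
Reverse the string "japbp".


Input: japbp
Reading characters right to left:
  Position 4: 'p'
  Position 3: 'b'
  Position 2: 'p'
  Position 1: 'a'
  Position 0: 'j'
Reversed: pbpaj

pbpaj


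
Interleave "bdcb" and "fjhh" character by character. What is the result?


Interleaving "bdcb" and "fjhh":
  Position 0: 'b' from first, 'f' from second => "bf"
  Position 1: 'd' from first, 'j' from second => "dj"
  Position 2: 'c' from first, 'h' from second => "ch"
  Position 3: 'b' from first, 'h' from second => "bh"
Result: bfdjchbh

bfdjchbh


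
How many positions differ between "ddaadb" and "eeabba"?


Comparing "ddaadb" and "eeabba" position by position:
  Position 0: 'd' vs 'e' => DIFFER
  Position 1: 'd' vs 'e' => DIFFER
  Position 2: 'a' vs 'a' => same
  Position 3: 'a' vs 'b' => DIFFER
  Position 4: 'd' vs 'b' => DIFFER
  Position 5: 'b' vs 'a' => DIFFER
Positions that differ: 5

5


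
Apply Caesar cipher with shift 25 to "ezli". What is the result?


Caesar cipher: shift "ezli" by 25
  'e' (pos 4) + 25 = pos 3 = 'd'
  'z' (pos 25) + 25 = pos 24 = 'y'
  'l' (pos 11) + 25 = pos 10 = 'k'
  'i' (pos 8) + 25 = pos 7 = 'h'
Result: dykh

dykh


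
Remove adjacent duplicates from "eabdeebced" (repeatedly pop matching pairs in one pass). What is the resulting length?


Input: eabdeebced
Stack-based adjacent duplicate removal:
  Read 'e': push. Stack: e
  Read 'a': push. Stack: ea
  Read 'b': push. Stack: eab
  Read 'd': push. Stack: eabd
  Read 'e': push. Stack: eabde
  Read 'e': matches stack top 'e' => pop. Stack: eabd
  Read 'b': push. Stack: eabdb
  Read 'c': push. Stack: eabdbc
  Read 'e': push. Stack: eabdbce
  Read 'd': push. Stack: eabdbced
Final stack: "eabdbced" (length 8)

8


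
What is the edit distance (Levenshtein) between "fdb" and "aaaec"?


Computing edit distance: "fdb" -> "aaaec"
DP table:
           a    a    a    e    c
      0    1    2    3    4    5
  f   1    1    2    3    4    5
  d   2    2    2    3    4    5
  b   3    3    3    3    4    5
Edit distance = dp[3][5] = 5

5


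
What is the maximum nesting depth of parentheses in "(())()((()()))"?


Input: "(())()((()()))"
Tracking depth:
  Position 0 '(': depth becomes 1
  Position 1 '(': depth becomes 2
  Position 2 ')': depth becomes 1
  Position 3 ')': depth becomes 0
  Position 4 '(': depth becomes 1
  Position 5 ')': depth becomes 0
  Position 6 '(': depth becomes 1
  Position 7 '(': depth becomes 2
  Position 8 '(': depth becomes 3
  Position 9 ')': depth becomes 2
  Position 10 '(': depth becomes 3
  Position 11 ')': depth becomes 2
  Position 12 ')': depth becomes 1
  Position 13 ')': depth becomes 0
Maximum depth reached: 3

3


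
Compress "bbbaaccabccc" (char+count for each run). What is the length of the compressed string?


Input: bbbaaccabccc
Runs:
  'b' x 3 => "b3"
  'a' x 2 => "a2"
  'c' x 2 => "c2"
  'a' x 1 => "a1"
  'b' x 1 => "b1"
  'c' x 3 => "c3"
Compressed: "b3a2c2a1b1c3"
Compressed length: 12

12


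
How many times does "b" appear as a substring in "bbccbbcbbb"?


Searching for "b" in "bbccbbcbbb"
Scanning each position:
  Position 0: "b" => MATCH
  Position 1: "b" => MATCH
  Position 2: "c" => no
  Position 3: "c" => no
  Position 4: "b" => MATCH
  Position 5: "b" => MATCH
  Position 6: "c" => no
  Position 7: "b" => MATCH
  Position 8: "b" => MATCH
  Position 9: "b" => MATCH
Total occurrences: 7

7


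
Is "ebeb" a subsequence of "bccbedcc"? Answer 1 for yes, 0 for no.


Check if "ebeb" is a subsequence of "bccbedcc"
Greedy scan:
  Position 0 ('b'): no match needed
  Position 1 ('c'): no match needed
  Position 2 ('c'): no match needed
  Position 3 ('b'): no match needed
  Position 4 ('e'): matches sub[0] = 'e'
  Position 5 ('d'): no match needed
  Position 6 ('c'): no match needed
  Position 7 ('c'): no match needed
Only matched 1/4 characters => not a subsequence

0


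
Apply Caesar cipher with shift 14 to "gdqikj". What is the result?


Caesar cipher: shift "gdqikj" by 14
  'g' (pos 6) + 14 = pos 20 = 'u'
  'd' (pos 3) + 14 = pos 17 = 'r'
  'q' (pos 16) + 14 = pos 4 = 'e'
  'i' (pos 8) + 14 = pos 22 = 'w'
  'k' (pos 10) + 14 = pos 24 = 'y'
  'j' (pos 9) + 14 = pos 23 = 'x'
Result: urewyx

urewyx


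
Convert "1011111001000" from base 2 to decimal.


Input: "1011111001000" in base 2
Positional expansion:
  Digit '1' (value 1) x 2^12 = 4096
  Digit '0' (value 0) x 2^11 = 0
  Digit '1' (value 1) x 2^10 = 1024
  Digit '1' (value 1) x 2^9 = 512
  Digit '1' (value 1) x 2^8 = 256
  Digit '1' (value 1) x 2^7 = 128
  Digit '1' (value 1) x 2^6 = 64
  Digit '0' (value 0) x 2^5 = 0
  Digit '0' (value 0) x 2^4 = 0
  Digit '1' (value 1) x 2^3 = 8
  Digit '0' (value 0) x 2^2 = 0
  Digit '0' (value 0) x 2^1 = 0
  Digit '0' (value 0) x 2^0 = 0
Sum = 6088

6088


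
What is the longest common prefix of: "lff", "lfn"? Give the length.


Words: lff, lfn
  Position 0: all 'l' => match
  Position 1: all 'f' => match
  Position 2: ('f', 'n') => mismatch, stop
LCP = "lf" (length 2)

2


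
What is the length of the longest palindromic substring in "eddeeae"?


Input: "eddeeae"
Checking substrings for palindromes:
  [0:4] "edde" (len 4) => palindrome
  [4:7] "eae" (len 3) => palindrome
  [1:3] "dd" (len 2) => palindrome
  [3:5] "ee" (len 2) => palindrome
Longest palindromic substring: "edde" with length 4

4


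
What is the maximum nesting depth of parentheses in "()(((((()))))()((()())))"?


Input: "()(((((()))))()((()())))"
Tracking depth:
  Position 0 '(': depth becomes 1
  Position 1 ')': depth becomes 0
  Position 2 '(': depth becomes 1
  Position 3 '(': depth becomes 2
  Position 4 '(': depth becomes 3
  Position 5 '(': depth becomes 4
  Position 6 '(': depth becomes 5
  Position 7 '(': depth becomes 6
  Position 8 ')': depth becomes 5
  Position 9 ')': depth becomes 4
  Position 10 ')': depth becomes 3
  Position 11 ')': depth becomes 2
  Position 12 ')': depth becomes 1
  Position 13 '(': depth becomes 2
  Position 14 ')': depth becomes 1
  Position 15 '(': depth becomes 2
  Position 16 '(': depth becomes 3
  Position 17 '(': depth becomes 4
  Position 18 ')': depth becomes 3
  Position 19 '(': depth becomes 4
  Position 20 ')': depth becomes 3
  Position 21 ')': depth becomes 2
  Position 22 ')': depth becomes 1
  Position 23 ')': depth becomes 0
Maximum depth reached: 6

6


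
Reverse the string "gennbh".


Input: gennbh
Reading characters right to left:
  Position 5: 'h'
  Position 4: 'b'
  Position 3: 'n'
  Position 2: 'n'
  Position 1: 'e'
  Position 0: 'g'
Reversed: hbnneg

hbnneg


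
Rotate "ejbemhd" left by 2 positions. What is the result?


Input: "ejbemhd", rotate left by 2
First 2 characters: "ej"
Remaining characters: "bemhd"
Concatenate remaining + first: "bemhd" + "ej" = "bemhdej"

bemhdej


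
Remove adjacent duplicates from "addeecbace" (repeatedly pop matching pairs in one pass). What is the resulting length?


Input: addeecbace
Stack-based adjacent duplicate removal:
  Read 'a': push. Stack: a
  Read 'd': push. Stack: ad
  Read 'd': matches stack top 'd' => pop. Stack: a
  Read 'e': push. Stack: ae
  Read 'e': matches stack top 'e' => pop. Stack: a
  Read 'c': push. Stack: ac
  Read 'b': push. Stack: acb
  Read 'a': push. Stack: acba
  Read 'c': push. Stack: acbac
  Read 'e': push. Stack: acbace
Final stack: "acbace" (length 6)

6


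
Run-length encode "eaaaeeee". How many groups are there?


Input: eaaaeeee
Scanning for consecutive runs:
  Group 1: 'e' x 1 (positions 0-0)
  Group 2: 'a' x 3 (positions 1-3)
  Group 3: 'e' x 4 (positions 4-7)
Total groups: 3

3


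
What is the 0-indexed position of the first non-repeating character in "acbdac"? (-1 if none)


Input: acbdac
Character frequencies:
  'a': 2
  'b': 1
  'c': 2
  'd': 1
Scanning left to right for freq == 1:
  Position 0 ('a'): freq=2, skip
  Position 1 ('c'): freq=2, skip
  Position 2 ('b'): unique! => answer = 2

2


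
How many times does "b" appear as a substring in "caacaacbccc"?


Searching for "b" in "caacaacbccc"
Scanning each position:
  Position 0: "c" => no
  Position 1: "a" => no
  Position 2: "a" => no
  Position 3: "c" => no
  Position 4: "a" => no
  Position 5: "a" => no
  Position 6: "c" => no
  Position 7: "b" => MATCH
  Position 8: "c" => no
  Position 9: "c" => no
  Position 10: "c" => no
Total occurrences: 1

1


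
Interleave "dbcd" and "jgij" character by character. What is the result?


Interleaving "dbcd" and "jgij":
  Position 0: 'd' from first, 'j' from second => "dj"
  Position 1: 'b' from first, 'g' from second => "bg"
  Position 2: 'c' from first, 'i' from second => "ci"
  Position 3: 'd' from first, 'j' from second => "dj"
Result: djbgcidj

djbgcidj


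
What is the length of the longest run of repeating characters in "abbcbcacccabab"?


Input: "abbcbcacccabab"
Scanning for longest run:
  Position 1 ('b'): new char, reset run to 1
  Position 2 ('b'): continues run of 'b', length=2
  Position 3 ('c'): new char, reset run to 1
  Position 4 ('b'): new char, reset run to 1
  Position 5 ('c'): new char, reset run to 1
  Position 6 ('a'): new char, reset run to 1
  Position 7 ('c'): new char, reset run to 1
  Position 8 ('c'): continues run of 'c', length=2
  Position 9 ('c'): continues run of 'c', length=3
  Position 10 ('a'): new char, reset run to 1
  Position 11 ('b'): new char, reset run to 1
  Position 12 ('a'): new char, reset run to 1
  Position 13 ('b'): new char, reset run to 1
Longest run: 'c' with length 3

3


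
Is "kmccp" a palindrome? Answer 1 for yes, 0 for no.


Input: kmccp
Reversed: pccmk
  Compare pos 0 ('k') with pos 4 ('p'): MISMATCH
  Compare pos 1 ('m') with pos 3 ('c'): MISMATCH
Result: not a palindrome

0


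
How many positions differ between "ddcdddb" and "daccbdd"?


Comparing "ddcdddb" and "daccbdd" position by position:
  Position 0: 'd' vs 'd' => same
  Position 1: 'd' vs 'a' => DIFFER
  Position 2: 'c' vs 'c' => same
  Position 3: 'd' vs 'c' => DIFFER
  Position 4: 'd' vs 'b' => DIFFER
  Position 5: 'd' vs 'd' => same
  Position 6: 'b' vs 'd' => DIFFER
Positions that differ: 4

4


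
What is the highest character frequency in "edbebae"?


Input: edbebae
Character counts:
  'a': 1
  'b': 2
  'd': 1
  'e': 3
Maximum frequency: 3

3


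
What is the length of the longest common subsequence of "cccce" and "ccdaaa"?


LCS of "cccce" and "ccdaaa"
DP table:
           c    c    d    a    a    a
      0    0    0    0    0    0    0
  c   0    1    1    1    1    1    1
  c   0    1    2    2    2    2    2
  c   0    1    2    2    2    2    2
  c   0    1    2    2    2    2    2
  e   0    1    2    2    2    2    2
LCS length = dp[5][6] = 2

2


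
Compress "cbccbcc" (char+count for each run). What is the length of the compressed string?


Input: cbccbcc
Runs:
  'c' x 1 => "c1"
  'b' x 1 => "b1"
  'c' x 2 => "c2"
  'b' x 1 => "b1"
  'c' x 2 => "c2"
Compressed: "c1b1c2b1c2"
Compressed length: 10

10


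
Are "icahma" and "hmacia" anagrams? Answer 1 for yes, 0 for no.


Strings: "icahma", "hmacia"
Sorted first:  aachim
Sorted second: aachim
Sorted forms match => anagrams

1


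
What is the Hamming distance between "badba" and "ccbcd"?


Comparing "badba" and "ccbcd" position by position:
  Position 0: 'b' vs 'c' => differ
  Position 1: 'a' vs 'c' => differ
  Position 2: 'd' vs 'b' => differ
  Position 3: 'b' vs 'c' => differ
  Position 4: 'a' vs 'd' => differ
Total differences (Hamming distance): 5

5


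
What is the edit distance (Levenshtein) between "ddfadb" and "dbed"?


Computing edit distance: "ddfadb" -> "dbed"
DP table:
           d    b    e    d
      0    1    2    3    4
  d   1    0    1    2    3
  d   2    1    1    2    2
  f   3    2    2    2    3
  a   4    3    3    3    3
  d   5    4    4    4    3
  b   6    5    4    5    4
Edit distance = dp[6][4] = 4

4


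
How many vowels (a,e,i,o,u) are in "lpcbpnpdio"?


Input: lpcbpnpdio
Checking each character:
  'l' at position 0: consonant
  'p' at position 1: consonant
  'c' at position 2: consonant
  'b' at position 3: consonant
  'p' at position 4: consonant
  'n' at position 5: consonant
  'p' at position 6: consonant
  'd' at position 7: consonant
  'i' at position 8: vowel (running total: 1)
  'o' at position 9: vowel (running total: 2)
Total vowels: 2

2


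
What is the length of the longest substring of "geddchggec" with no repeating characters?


Input: "geddchggec"
Sliding window (track last position of each char):
  Position 0 ('g'): window [0,0] length 1 -- new best
  Position 1 ('e'): window [0,1] length 2 -- new best
  Position 2 ('d'): window [0,2] length 3 -- new best
  Position 3 ('d'): repeat (last at 2), move window start to 3
  Position 3 ('d'): window [3,3] length 1
  Position 4 ('c'): window [3,4] length 2
  Position 5 ('h'): window [3,5] length 3
  Position 6 ('g'): window [3,6] length 4 -- new best
  Position 7 ('g'): repeat (last at 6), move window start to 7
  Position 7 ('g'): window [7,7] length 1
  Position 8 ('e'): window [7,8] length 2
  Position 9 ('c'): window [7,9] length 3
Longest substring with no repeats: "dchg" with length 4

4


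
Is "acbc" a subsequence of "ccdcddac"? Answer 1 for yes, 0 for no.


Check if "acbc" is a subsequence of "ccdcddac"
Greedy scan:
  Position 0 ('c'): no match needed
  Position 1 ('c'): no match needed
  Position 2 ('d'): no match needed
  Position 3 ('c'): no match needed
  Position 4 ('d'): no match needed
  Position 5 ('d'): no match needed
  Position 6 ('a'): matches sub[0] = 'a'
  Position 7 ('c'): matches sub[1] = 'c'
Only matched 2/4 characters => not a subsequence

0


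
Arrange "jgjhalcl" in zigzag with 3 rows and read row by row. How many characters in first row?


Zigzag "jgjhalcl" into 3 rows:
Placing characters:
  'j' => row 0
  'g' => row 1
  'j' => row 2
  'h' => row 1
  'a' => row 0
  'l' => row 1
  'c' => row 2
  'l' => row 1
Rows:
  Row 0: "ja"
  Row 1: "ghll"
  Row 2: "jc"
First row length: 2

2


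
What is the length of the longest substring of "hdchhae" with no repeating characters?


Input: "hdchhae"
Sliding window (track last position of each char):
  Position 0 ('h'): window [0,0] length 1 -- new best
  Position 1 ('d'): window [0,1] length 2 -- new best
  Position 2 ('c'): window [0,2] length 3 -- new best
  Position 3 ('h'): repeat (last at 0), move window start to 1
  Position 3 ('h'): window [1,3] length 3
  Position 4 ('h'): repeat (last at 3), move window start to 4
  Position 4 ('h'): window [4,4] length 1
  Position 5 ('a'): window [4,5] length 2
  Position 6 ('e'): window [4,6] length 3
Longest substring with no repeats: "hdc" with length 3

3


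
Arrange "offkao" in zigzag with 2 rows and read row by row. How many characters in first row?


Zigzag "offkao" into 2 rows:
Placing characters:
  'o' => row 0
  'f' => row 1
  'f' => row 0
  'k' => row 1
  'a' => row 0
  'o' => row 1
Rows:
  Row 0: "ofa"
  Row 1: "fko"
First row length: 3

3


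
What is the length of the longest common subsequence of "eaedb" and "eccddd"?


LCS of "eaedb" and "eccddd"
DP table:
           e    c    c    d    d    d
      0    0    0    0    0    0    0
  e   0    1    1    1    1    1    1
  a   0    1    1    1    1    1    1
  e   0    1    1    1    1    1    1
  d   0    1    1    1    2    2    2
  b   0    1    1    1    2    2    2
LCS length = dp[5][6] = 2

2


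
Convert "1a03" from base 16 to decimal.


Input: "1a03" in base 16
Positional expansion:
  Digit '1' (value 1) x 16^3 = 4096
  Digit 'a' (value 10) x 16^2 = 2560
  Digit '0' (value 0) x 16^1 = 0
  Digit '3' (value 3) x 16^0 = 3
Sum = 6659

6659


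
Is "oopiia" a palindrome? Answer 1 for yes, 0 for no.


Input: oopiia
Reversed: aiipoo
  Compare pos 0 ('o') with pos 5 ('a'): MISMATCH
  Compare pos 1 ('o') with pos 4 ('i'): MISMATCH
  Compare pos 2 ('p') with pos 3 ('i'): MISMATCH
Result: not a palindrome

0


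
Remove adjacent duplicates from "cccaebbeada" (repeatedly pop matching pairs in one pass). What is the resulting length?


Input: cccaebbeada
Stack-based adjacent duplicate removal:
  Read 'c': push. Stack: c
  Read 'c': matches stack top 'c' => pop. Stack: (empty)
  Read 'c': push. Stack: c
  Read 'a': push. Stack: ca
  Read 'e': push. Stack: cae
  Read 'b': push. Stack: caeb
  Read 'b': matches stack top 'b' => pop. Stack: cae
  Read 'e': matches stack top 'e' => pop. Stack: ca
  Read 'a': matches stack top 'a' => pop. Stack: c
  Read 'd': push. Stack: cd
  Read 'a': push. Stack: cda
Final stack: "cda" (length 3)

3


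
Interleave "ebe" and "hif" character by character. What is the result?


Interleaving "ebe" and "hif":
  Position 0: 'e' from first, 'h' from second => "eh"
  Position 1: 'b' from first, 'i' from second => "bi"
  Position 2: 'e' from first, 'f' from second => "ef"
Result: ehbief

ehbief


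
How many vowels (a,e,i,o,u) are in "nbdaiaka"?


Input: nbdaiaka
Checking each character:
  'n' at position 0: consonant
  'b' at position 1: consonant
  'd' at position 2: consonant
  'a' at position 3: vowel (running total: 1)
  'i' at position 4: vowel (running total: 2)
  'a' at position 5: vowel (running total: 3)
  'k' at position 6: consonant
  'a' at position 7: vowel (running total: 4)
Total vowels: 4

4


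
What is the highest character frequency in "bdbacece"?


Input: bdbacece
Character counts:
  'a': 1
  'b': 2
  'c': 2
  'd': 1
  'e': 2
Maximum frequency: 2

2


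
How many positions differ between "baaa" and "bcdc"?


Comparing "baaa" and "bcdc" position by position:
  Position 0: 'b' vs 'b' => same
  Position 1: 'a' vs 'c' => DIFFER
  Position 2: 'a' vs 'd' => DIFFER
  Position 3: 'a' vs 'c' => DIFFER
Positions that differ: 3

3


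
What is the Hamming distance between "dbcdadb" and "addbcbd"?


Comparing "dbcdadb" and "addbcbd" position by position:
  Position 0: 'd' vs 'a' => differ
  Position 1: 'b' vs 'd' => differ
  Position 2: 'c' vs 'd' => differ
  Position 3: 'd' vs 'b' => differ
  Position 4: 'a' vs 'c' => differ
  Position 5: 'd' vs 'b' => differ
  Position 6: 'b' vs 'd' => differ
Total differences (Hamming distance): 7

7


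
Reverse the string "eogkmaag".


Input: eogkmaag
Reading characters right to left:
  Position 7: 'g'
  Position 6: 'a'
  Position 5: 'a'
  Position 4: 'm'
  Position 3: 'k'
  Position 2: 'g'
  Position 1: 'o'
  Position 0: 'e'
Reversed: gaamkgoe

gaamkgoe


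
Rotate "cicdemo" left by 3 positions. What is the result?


Input: "cicdemo", rotate left by 3
First 3 characters: "cic"
Remaining characters: "demo"
Concatenate remaining + first: "demo" + "cic" = "democic"

democic


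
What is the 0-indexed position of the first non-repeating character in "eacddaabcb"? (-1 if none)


Input: eacddaabcb
Character frequencies:
  'a': 3
  'b': 2
  'c': 2
  'd': 2
  'e': 1
Scanning left to right for freq == 1:
  Position 0 ('e'): unique! => answer = 0

0


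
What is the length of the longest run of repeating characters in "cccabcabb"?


Input: "cccabcabb"
Scanning for longest run:
  Position 1 ('c'): continues run of 'c', length=2
  Position 2 ('c'): continues run of 'c', length=3
  Position 3 ('a'): new char, reset run to 1
  Position 4 ('b'): new char, reset run to 1
  Position 5 ('c'): new char, reset run to 1
  Position 6 ('a'): new char, reset run to 1
  Position 7 ('b'): new char, reset run to 1
  Position 8 ('b'): continues run of 'b', length=2
Longest run: 'c' with length 3

3


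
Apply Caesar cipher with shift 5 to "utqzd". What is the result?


Caesar cipher: shift "utqzd" by 5
  'u' (pos 20) + 5 = pos 25 = 'z'
  't' (pos 19) + 5 = pos 24 = 'y'
  'q' (pos 16) + 5 = pos 21 = 'v'
  'z' (pos 25) + 5 = pos 4 = 'e'
  'd' (pos 3) + 5 = pos 8 = 'i'
Result: zyvei

zyvei


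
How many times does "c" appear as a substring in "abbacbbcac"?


Searching for "c" in "abbacbbcac"
Scanning each position:
  Position 0: "a" => no
  Position 1: "b" => no
  Position 2: "b" => no
  Position 3: "a" => no
  Position 4: "c" => MATCH
  Position 5: "b" => no
  Position 6: "b" => no
  Position 7: "c" => MATCH
  Position 8: "a" => no
  Position 9: "c" => MATCH
Total occurrences: 3

3


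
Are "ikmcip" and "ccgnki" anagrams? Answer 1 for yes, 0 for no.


Strings: "ikmcip", "ccgnki"
Sorted first:  ciikmp
Sorted second: ccgikn
Differ at position 1: 'i' vs 'c' => not anagrams

0


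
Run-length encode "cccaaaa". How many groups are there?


Input: cccaaaa
Scanning for consecutive runs:
  Group 1: 'c' x 3 (positions 0-2)
  Group 2: 'a' x 4 (positions 3-6)
Total groups: 2

2


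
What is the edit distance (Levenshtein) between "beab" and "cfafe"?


Computing edit distance: "beab" -> "cfafe"
DP table:
           c    f    a    f    e
      0    1    2    3    4    5
  b   1    1    2    3    4    5
  e   2    2    2    3    4    4
  a   3    3    3    2    3    4
  b   4    4    4    3    3    4
Edit distance = dp[4][5] = 4

4


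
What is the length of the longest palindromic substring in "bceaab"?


Input: "bceaab"
Checking substrings for palindromes:
  [3:5] "aa" (len 2) => palindrome
Longest palindromic substring: "aa" with length 2

2


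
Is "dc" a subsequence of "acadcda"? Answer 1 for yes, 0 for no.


Check if "dc" is a subsequence of "acadcda"
Greedy scan:
  Position 0 ('a'): no match needed
  Position 1 ('c'): no match needed
  Position 2 ('a'): no match needed
  Position 3 ('d'): matches sub[0] = 'd'
  Position 4 ('c'): matches sub[1] = 'c'
  Position 5 ('d'): no match needed
  Position 6 ('a'): no match needed
All 2 characters matched => is a subsequence

1


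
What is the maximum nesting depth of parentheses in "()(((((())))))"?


Input: "()(((((())))))"
Tracking depth:
  Position 0 '(': depth becomes 1
  Position 1 ')': depth becomes 0
  Position 2 '(': depth becomes 1
  Position 3 '(': depth becomes 2
  Position 4 '(': depth becomes 3
  Position 5 '(': depth becomes 4
  Position 6 '(': depth becomes 5
  Position 7 '(': depth becomes 6
  Position 8 ')': depth becomes 5
  Position 9 ')': depth becomes 4
  Position 10 ')': depth becomes 3
  Position 11 ')': depth becomes 2
  Position 12 ')': depth becomes 1
  Position 13 ')': depth becomes 0
Maximum depth reached: 6

6


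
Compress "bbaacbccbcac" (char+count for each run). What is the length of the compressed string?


Input: bbaacbccbcac
Runs:
  'b' x 2 => "b2"
  'a' x 2 => "a2"
  'c' x 1 => "c1"
  'b' x 1 => "b1"
  'c' x 2 => "c2"
  'b' x 1 => "b1"
  'c' x 1 => "c1"
  'a' x 1 => "a1"
  'c' x 1 => "c1"
Compressed: "b2a2c1b1c2b1c1a1c1"
Compressed length: 18

18


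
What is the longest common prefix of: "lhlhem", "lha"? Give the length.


Words: lhlhem, lha
  Position 0: all 'l' => match
  Position 1: all 'h' => match
  Position 2: ('l', 'a') => mismatch, stop
LCP = "lh" (length 2)

2


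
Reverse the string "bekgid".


Input: bekgid
Reading characters right to left:
  Position 5: 'd'
  Position 4: 'i'
  Position 3: 'g'
  Position 2: 'k'
  Position 1: 'e'
  Position 0: 'b'
Reversed: digkeb

digkeb


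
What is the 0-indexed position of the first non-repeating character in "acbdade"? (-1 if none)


Input: acbdade
Character frequencies:
  'a': 2
  'b': 1
  'c': 1
  'd': 2
  'e': 1
Scanning left to right for freq == 1:
  Position 0 ('a'): freq=2, skip
  Position 1 ('c'): unique! => answer = 1

1


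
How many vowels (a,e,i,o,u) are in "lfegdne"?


Input: lfegdne
Checking each character:
  'l' at position 0: consonant
  'f' at position 1: consonant
  'e' at position 2: vowel (running total: 1)
  'g' at position 3: consonant
  'd' at position 4: consonant
  'n' at position 5: consonant
  'e' at position 6: vowel (running total: 2)
Total vowels: 2

2


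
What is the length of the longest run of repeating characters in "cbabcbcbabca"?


Input: "cbabcbcbabca"
Scanning for longest run:
  Position 1 ('b'): new char, reset run to 1
  Position 2 ('a'): new char, reset run to 1
  Position 3 ('b'): new char, reset run to 1
  Position 4 ('c'): new char, reset run to 1
  Position 5 ('b'): new char, reset run to 1
  Position 6 ('c'): new char, reset run to 1
  Position 7 ('b'): new char, reset run to 1
  Position 8 ('a'): new char, reset run to 1
  Position 9 ('b'): new char, reset run to 1
  Position 10 ('c'): new char, reset run to 1
  Position 11 ('a'): new char, reset run to 1
Longest run: 'c' with length 1

1


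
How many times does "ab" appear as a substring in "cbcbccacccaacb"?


Searching for "ab" in "cbcbccacccaacb"
Scanning each position:
  Position 0: "cb" => no
  Position 1: "bc" => no
  Position 2: "cb" => no
  Position 3: "bc" => no
  Position 4: "cc" => no
  Position 5: "ca" => no
  Position 6: "ac" => no
  Position 7: "cc" => no
  Position 8: "cc" => no
  Position 9: "ca" => no
  Position 10: "aa" => no
  Position 11: "ac" => no
  Position 12: "cb" => no
Total occurrences: 0

0
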